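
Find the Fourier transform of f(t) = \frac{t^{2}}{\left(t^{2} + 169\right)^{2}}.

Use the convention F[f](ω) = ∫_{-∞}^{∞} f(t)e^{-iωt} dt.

F(ω) = \frac{\pi \left(1 - 13 \left|{\omega}\right|\right) e^{- 13 \left|{\omega}\right|}}{26}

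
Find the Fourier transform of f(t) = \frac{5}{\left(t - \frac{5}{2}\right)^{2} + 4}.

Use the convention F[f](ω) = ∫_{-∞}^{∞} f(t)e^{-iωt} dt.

F(ω) = \frac{5 \pi e^{- \frac{5 i \omega}{2} - 2 \left|{\omega}\right|}}{2}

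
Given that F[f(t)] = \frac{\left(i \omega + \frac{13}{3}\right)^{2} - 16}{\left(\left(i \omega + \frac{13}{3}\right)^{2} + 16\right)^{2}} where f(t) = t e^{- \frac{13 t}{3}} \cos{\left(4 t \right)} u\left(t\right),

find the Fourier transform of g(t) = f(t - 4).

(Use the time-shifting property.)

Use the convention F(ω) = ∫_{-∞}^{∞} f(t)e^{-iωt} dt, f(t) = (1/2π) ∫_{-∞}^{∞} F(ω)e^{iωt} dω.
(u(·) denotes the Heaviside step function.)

F[g](ω) = \frac{9 \left(\left(3 i \omega + 13\right)^{2} - 144\right) e^{- 4 i \omega}}{\left(\left(3 i \omega + 13\right)^{2} + 144\right)^{2}}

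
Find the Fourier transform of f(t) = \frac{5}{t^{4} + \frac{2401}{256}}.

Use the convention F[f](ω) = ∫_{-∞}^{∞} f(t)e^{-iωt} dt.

F(ω) = \frac{320 \pi e^{- \frac{7 \sqrt{2} \left|{\omega}\right|}{8}} \sin{\left(\frac{7 \sqrt{2} \left|{\omega}\right|}{8} + \frac{\pi}{4} \right)}}{343}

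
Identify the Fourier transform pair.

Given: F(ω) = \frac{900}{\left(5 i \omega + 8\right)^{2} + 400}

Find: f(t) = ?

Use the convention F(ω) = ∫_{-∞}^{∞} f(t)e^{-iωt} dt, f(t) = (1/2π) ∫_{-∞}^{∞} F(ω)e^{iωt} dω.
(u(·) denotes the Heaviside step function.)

f(t) = 9 e^{- \frac{8 t}{5}} \sin{\left(4 t \right)} u\left(t\right)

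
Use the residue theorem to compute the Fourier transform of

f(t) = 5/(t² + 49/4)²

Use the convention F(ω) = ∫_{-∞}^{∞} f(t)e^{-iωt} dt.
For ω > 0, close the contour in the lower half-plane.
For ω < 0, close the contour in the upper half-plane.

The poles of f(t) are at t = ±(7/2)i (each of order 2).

Let g(z) = f(z)e^{-iωz}; for large |z| the factor e^{-iωz} decays in the lower half-plane when ω > 0 and in the upper half-plane when ω < 0.

Case ω > 0 (lower half-plane, clockwise contour ⇒ F(ω) = -2πi·ΣRes):
  Res_{z = - \frac{7 i}{2}} g(z) = \frac{5 i \left(7 \omega + 2\right) e^{- \frac{7 \omega}{2}}}{343} (pole of order 2)
  F(ω) = -2πi·ΣRes = \frac{10 \pi \left(7 \omega + 2\right) e^{- \frac{7 \omega}{2}}}{343}

Case ω < 0 (upper half-plane, counterclockwise contour ⇒ F(ω) = +2πi·ΣRes):
  Res_{z = \frac{7 i}{2}} g(z) = \frac{5 i \left(7 \omega - 2\right) e^{\frac{7 \omega}{2}}}{343} (pole of order 2)
  F(ω) = 2πi·ΣRes = \frac{10 \pi \left(2 - 7 \omega\right) e^{\frac{7 \omega}{2}}}{343}

Both cases combine into a single formula in |ω|:

F(ω) = \frac{10 \pi \left(7 \left|{\omega}\right| + 2\right) e^{- \frac{7 \left|{\omega}\right|}{2}}}{343}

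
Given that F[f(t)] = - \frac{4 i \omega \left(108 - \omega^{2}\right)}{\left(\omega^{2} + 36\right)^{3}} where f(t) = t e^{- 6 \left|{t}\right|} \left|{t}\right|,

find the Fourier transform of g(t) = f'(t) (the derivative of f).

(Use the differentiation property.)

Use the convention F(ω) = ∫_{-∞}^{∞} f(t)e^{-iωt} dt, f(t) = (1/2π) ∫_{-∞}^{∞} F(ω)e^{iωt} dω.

F[g](ω) = \frac{4 \omega^{2} \left(108 - \omega^{2}\right)}{\left(\omega^{2} + 36\right)^{3}}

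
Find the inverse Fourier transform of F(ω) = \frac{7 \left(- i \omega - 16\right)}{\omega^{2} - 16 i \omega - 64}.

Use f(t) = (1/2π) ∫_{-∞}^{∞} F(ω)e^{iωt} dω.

f(t) = 7 \left(8 t + 1\right) e^{- 8 t} u\left(t\right)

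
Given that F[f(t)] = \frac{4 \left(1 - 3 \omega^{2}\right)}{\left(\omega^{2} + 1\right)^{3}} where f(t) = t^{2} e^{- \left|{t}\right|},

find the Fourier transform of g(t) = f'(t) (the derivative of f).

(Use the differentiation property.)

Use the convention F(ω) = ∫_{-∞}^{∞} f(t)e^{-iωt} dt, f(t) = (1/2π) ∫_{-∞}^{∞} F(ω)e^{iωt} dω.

F[g](ω) = - \frac{4 i \omega \left(3 \omega^{2} - 1\right)}{\left(\omega^{2} + 1\right)^{3}}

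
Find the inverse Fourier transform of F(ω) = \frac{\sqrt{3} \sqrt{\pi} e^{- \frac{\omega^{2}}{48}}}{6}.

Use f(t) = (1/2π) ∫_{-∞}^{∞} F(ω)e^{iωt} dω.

f(t) = e^{- 12 t^{2}}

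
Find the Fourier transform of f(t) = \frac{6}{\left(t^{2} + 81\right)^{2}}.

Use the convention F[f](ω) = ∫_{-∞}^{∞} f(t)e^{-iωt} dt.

F(ω) = \frac{\pi \left(9 \left|{\omega}\right| + 1\right) e^{- 9 \left|{\omega}\right|}}{243}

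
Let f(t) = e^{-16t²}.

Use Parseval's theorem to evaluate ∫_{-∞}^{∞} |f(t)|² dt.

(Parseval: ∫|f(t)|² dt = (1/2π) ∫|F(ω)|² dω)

∫|f(t)|² dt = \frac{\sqrt{2} \sqrt{\pi}}{8}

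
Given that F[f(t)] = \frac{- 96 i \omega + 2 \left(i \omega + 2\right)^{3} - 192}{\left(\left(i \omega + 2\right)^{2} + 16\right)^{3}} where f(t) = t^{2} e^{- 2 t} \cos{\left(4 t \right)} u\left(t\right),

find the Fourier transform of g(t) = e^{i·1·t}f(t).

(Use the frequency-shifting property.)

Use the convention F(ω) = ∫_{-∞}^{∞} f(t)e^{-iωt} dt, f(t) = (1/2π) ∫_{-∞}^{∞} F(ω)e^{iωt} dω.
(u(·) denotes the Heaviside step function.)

F[g](ω) = \frac{2 \left(48 i \left(1 - \omega\right) + \left(i \left(\omega - 1\right) + 2\right)^{3} - 96\right)}{\left(\left(i \left(\omega - 1\right) + 2\right)^{2} + 16\right)^{3}}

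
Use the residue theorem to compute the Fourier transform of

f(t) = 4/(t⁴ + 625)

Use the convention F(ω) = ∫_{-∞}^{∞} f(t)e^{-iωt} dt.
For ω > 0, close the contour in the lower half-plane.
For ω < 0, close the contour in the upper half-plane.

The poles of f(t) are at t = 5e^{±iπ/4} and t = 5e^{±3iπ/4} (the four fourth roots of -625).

Let g(z) = f(z)e^{-iωz}; for large |z| the factor e^{-iωz} decays in the lower half-plane when ω > 0 and in the upper half-plane when ω < 0.

Case ω > 0 (lower half-plane, clockwise contour ⇒ F(ω) = -2πi·ΣRes):
  Res_{z = - \frac{5 \sqrt{2}}{2} - \frac{5 \sqrt{2} i}{2}} g(z) = \frac{\sqrt{2} i \left(1 - i\right) e^{\frac{5 \sqrt{2} \omega \left(-1 + i\right)}{2}}}{250}
  Res_{z = \frac{5 \sqrt{2}}{2} - \frac{5 \sqrt{2} i}{2}} g(z) = \frac{\sqrt{2} i \left(1 + i\right) e^{- \frac{5 \sqrt{2} \omega \left(1 + i\right)}{2}}}{250}
  F(ω) = -2πi·ΣRes = \frac{\sqrt{2} \pi \left(\left(1 - i\right) e^{5 \sqrt{2} i \omega} + 1 + i\right) e^{- \frac{5 \sqrt{2} \omega \left(1 + i\right)}{2}}}{125} = \frac{4 \pi e^{- \frac{5 \sqrt{2} \omega}{2}} \sin{\left(\frac{5 \sqrt{2} \omega}{2} + \frac{\pi}{4} \right)}}{125}

Case ω < 0 (upper half-plane, counterclockwise contour ⇒ F(ω) = +2πi·ΣRes):
  Res_{z = \frac{5 \sqrt{2}}{2} + \frac{5 \sqrt{2} i}{2}} g(z) = \frac{\sqrt{2} i \left(-1 + i\right) e^{\frac{5 \sqrt{2} \omega \left(1 - i\right)}{2}}}{250}
  Res_{z = - \frac{5 \sqrt{2}}{2} + \frac{5 \sqrt{2} i}{2}} g(z) = \frac{\sqrt{2} \left(1 - i\right) e^{\frac{5 \sqrt{2} \omega \left(1 + i\right)}{2}}}{250}
  F(ω) = 2πi·ΣRes = - \frac{\sqrt{2} i \pi \left(i \left(1 - i\right) e^{\frac{5 \sqrt{2} \omega \left(1 - i\right)}{2}} - \left(1 - i\right) e^{\frac{5 \sqrt{2} \omega \left(1 + i\right)}{2}}\right)}{125} = \frac{4 \pi e^{\frac{5 \sqrt{2} \omega}{2}} \cos{\left(\frac{5 \sqrt{2} \omega}{2} + \frac{\pi}{4} \right)}}{125}

Both cases combine into a single formula in |ω|:

F(ω) = \frac{4 \pi e^{- \frac{5 \sqrt{2} \left|{\omega}\right|}{2}} \sin{\left(\frac{5 \sqrt{2} \left|{\omega}\right|}{2} + \frac{\pi}{4} \right)}}{125}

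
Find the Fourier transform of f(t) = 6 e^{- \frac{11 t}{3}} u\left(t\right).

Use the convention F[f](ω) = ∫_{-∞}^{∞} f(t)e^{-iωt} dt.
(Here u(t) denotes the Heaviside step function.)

F(ω) = \frac{18}{3 i \omega + 11}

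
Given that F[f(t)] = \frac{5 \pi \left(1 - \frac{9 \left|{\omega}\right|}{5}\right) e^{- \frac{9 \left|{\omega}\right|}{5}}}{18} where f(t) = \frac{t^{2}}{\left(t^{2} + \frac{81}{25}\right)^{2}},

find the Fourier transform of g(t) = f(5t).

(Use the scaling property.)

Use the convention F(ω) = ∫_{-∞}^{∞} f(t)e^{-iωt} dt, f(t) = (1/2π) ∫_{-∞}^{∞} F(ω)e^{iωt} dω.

F[g](ω) = \frac{\pi \left(25 - 9 \left|{\omega}\right|\right) e^{- \frac{9 \left|{\omega}\right|}{25}}}{450}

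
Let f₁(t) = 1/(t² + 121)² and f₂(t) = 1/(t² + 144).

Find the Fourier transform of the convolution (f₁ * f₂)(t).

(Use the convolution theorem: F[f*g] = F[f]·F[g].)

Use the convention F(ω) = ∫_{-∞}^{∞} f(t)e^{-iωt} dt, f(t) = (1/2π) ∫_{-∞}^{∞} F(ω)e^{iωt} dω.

F[f₁*f₂](ω) = \frac{\pi^{2} \left(11 \left|{\omega}\right| + 1\right) e^{- 23 \left|{\omega}\right|}}{31944}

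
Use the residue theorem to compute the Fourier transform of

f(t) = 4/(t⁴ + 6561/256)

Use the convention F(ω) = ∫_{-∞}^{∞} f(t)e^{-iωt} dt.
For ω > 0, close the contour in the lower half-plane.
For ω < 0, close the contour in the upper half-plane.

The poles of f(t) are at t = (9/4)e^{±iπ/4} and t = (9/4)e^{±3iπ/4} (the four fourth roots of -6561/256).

Let g(z) = f(z)e^{-iωz}; for large |z| the factor e^{-iωz} decays in the lower half-plane when ω > 0 and in the upper half-plane when ω < 0.

Case ω > 0 (lower half-plane, clockwise contour ⇒ F(ω) = -2πi·ΣRes):
  Res_{z = - \frac{9 \sqrt{2}}{8} - \frac{9 \sqrt{2} i}{8}} g(z) = \frac{32 \sqrt{2} \left(1 + i\right) e^{\frac{9 \sqrt{2} \omega \left(-1 + i\right)}{8}}}{729}
  Res_{z = \frac{9 \sqrt{2}}{8} - \frac{9 \sqrt{2} i}{8}} g(z) = \frac{32 \sqrt{2} \left(-1 + i\right) e^{- \frac{9 \sqrt{2} \omega \left(1 + i\right)}{8}}}{729}
  F(ω) = -2πi·ΣRes = \frac{64 \sqrt{2} \pi \left(\left(1 - i\right) e^{\frac{9 \sqrt{2} i \omega}{4}} + 1 + i\right) e^{- \frac{9 \sqrt{2} \omega \left(1 + i\right)}{8}}}{729} = \frac{256 \pi e^{- \frac{9 \sqrt{2} \omega}{8}} \sin{\left(\frac{9 \sqrt{2} \omega}{8} + \frac{\pi}{4} \right)}}{729}

Case ω < 0 (upper half-plane, counterclockwise contour ⇒ F(ω) = +2πi·ΣRes):
  Res_{z = \frac{9 \sqrt{2}}{8} + \frac{9 \sqrt{2} i}{8}} g(z) = - \frac{32 \sqrt{2} \left(1 + i\right) e^{\frac{9 \sqrt{2} \omega \left(1 - i\right)}{8}}}{729}
  Res_{z = - \frac{9 \sqrt{2}}{8} + \frac{9 \sqrt{2} i}{8}} g(z) = \frac{32 \sqrt{2} \left(1 - i\right) e^{\frac{9 \sqrt{2} \omega \left(1 + i\right)}{8}}}{729}
  F(ω) = 2πi·ΣRes = - \frac{64 \sqrt{2} i \pi \left(\left(1 + i\right) e^{\frac{9 \sqrt{2} \omega \left(1 - i\right)}{8}} - \left(1 - i\right) e^{\frac{9 \sqrt{2} \omega \left(1 + i\right)}{8}}\right)}{729} = \frac{256 \pi e^{\frac{9 \sqrt{2} \omega}{8}} \cos{\left(\frac{9 \sqrt{2} \omega}{8} + \frac{\pi}{4} \right)}}{729}

Both cases combine into a single formula in |ω|:

F(ω) = \frac{256 \pi e^{- \frac{9 \sqrt{2} \left|{\omega}\right|}{8}} \sin{\left(\frac{9 \sqrt{2} \left|{\omega}\right|}{8} + \frac{\pi}{4} \right)}}{729}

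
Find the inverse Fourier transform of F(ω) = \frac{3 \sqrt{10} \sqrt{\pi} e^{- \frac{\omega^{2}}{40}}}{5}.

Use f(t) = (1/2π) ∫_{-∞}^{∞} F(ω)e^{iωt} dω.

f(t) = 6 e^{- 10 t^{2}}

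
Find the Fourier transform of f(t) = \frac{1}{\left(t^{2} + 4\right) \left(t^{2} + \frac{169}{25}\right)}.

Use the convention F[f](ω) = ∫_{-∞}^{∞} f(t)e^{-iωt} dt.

F(ω) = \frac{25 \pi e^{- 2 \left|{\omega}\right|}}{138} - \frac{125 \pi e^{- \frac{13 \left|{\omega}\right|}{5}}}{897}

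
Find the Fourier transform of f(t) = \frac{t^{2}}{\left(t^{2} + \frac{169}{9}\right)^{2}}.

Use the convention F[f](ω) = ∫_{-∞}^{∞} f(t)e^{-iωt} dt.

F(ω) = \frac{\pi \left(3 - 13 \left|{\omega}\right|\right) e^{- \frac{13 \left|{\omega}\right|}{3}}}{26}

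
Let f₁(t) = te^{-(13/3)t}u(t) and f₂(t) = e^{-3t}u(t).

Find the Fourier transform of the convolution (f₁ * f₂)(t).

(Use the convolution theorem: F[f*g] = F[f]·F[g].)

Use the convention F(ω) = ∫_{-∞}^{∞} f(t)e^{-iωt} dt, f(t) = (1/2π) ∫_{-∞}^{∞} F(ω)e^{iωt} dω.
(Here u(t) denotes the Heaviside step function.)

F[f₁*f₂](ω) = \frac{9}{\left(i \omega + 3\right) \left(3 i \omega + 13\right)^{2}}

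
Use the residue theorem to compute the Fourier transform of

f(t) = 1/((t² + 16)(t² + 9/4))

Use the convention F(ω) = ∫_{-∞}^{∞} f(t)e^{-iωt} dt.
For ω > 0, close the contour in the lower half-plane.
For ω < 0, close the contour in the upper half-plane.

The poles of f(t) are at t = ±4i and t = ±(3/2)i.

Let g(z) = f(z)e^{-iωz}; for large |z| the factor e^{-iωz} decays in the lower half-plane when ω > 0 and in the upper half-plane when ω < 0.

Case ω > 0 (lower half-plane, clockwise contour ⇒ F(ω) = -2πi·ΣRes):
  Res_{z = - 4 i} g(z) = - \frac{i e^{- 4 \omega}}{110}
  Res_{z = - \frac{3 i}{2}} g(z) = \frac{4 i e^{- \frac{3 \omega}{2}}}{165}
  F(ω) = -2πi·ΣRes = - \frac{\pi e^{- 4 \omega}}{55} + \frac{8 \pi e^{- \frac{3 \omega}{2}}}{165}

Case ω < 0 (upper half-plane, counterclockwise contour ⇒ F(ω) = +2πi·ΣRes):
  Res_{z = 4 i} g(z) = \frac{i e^{4 \omega}}{110}
  Res_{z = \frac{3 i}{2}} g(z) = - \frac{4 i e^{\frac{3 \omega}{2}}}{165}
  F(ω) = 2πi·ΣRes = \frac{\pi \left(8 e^{\frac{3 \omega}{2}} - 3 e^{4 \omega}\right)}{165}

Both cases combine into a single formula in |ω|:

F(ω) = - \frac{\pi e^{- 4 \left|{\omega}\right|}}{55} + \frac{8 \pi e^{- \frac{3 \left|{\omega}\right|}{2}}}{165}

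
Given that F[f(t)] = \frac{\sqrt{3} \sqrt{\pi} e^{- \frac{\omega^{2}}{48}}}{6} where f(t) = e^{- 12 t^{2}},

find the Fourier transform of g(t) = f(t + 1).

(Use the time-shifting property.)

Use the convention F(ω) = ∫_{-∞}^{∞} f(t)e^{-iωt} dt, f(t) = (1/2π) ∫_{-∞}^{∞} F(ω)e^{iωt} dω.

F[g](ω) = \frac{\sqrt{3} \sqrt{\pi} e^{\omega \left(- \frac{\omega}{48} + i\right)}}{6}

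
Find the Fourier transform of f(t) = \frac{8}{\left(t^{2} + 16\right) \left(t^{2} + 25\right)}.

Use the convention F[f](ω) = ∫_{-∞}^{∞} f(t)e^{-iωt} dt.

F(ω) = \frac{2 \pi \left(5 e^{\left|{\omega}\right|} - 4\right) e^{- 5 \left|{\omega}\right|}}{45}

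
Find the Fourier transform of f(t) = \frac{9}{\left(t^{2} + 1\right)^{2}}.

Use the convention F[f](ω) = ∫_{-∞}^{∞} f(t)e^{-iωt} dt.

F(ω) = \frac{9 \pi \left(\left|{\omega}\right| + 1\right) e^{- \left|{\omega}\right|}}{2}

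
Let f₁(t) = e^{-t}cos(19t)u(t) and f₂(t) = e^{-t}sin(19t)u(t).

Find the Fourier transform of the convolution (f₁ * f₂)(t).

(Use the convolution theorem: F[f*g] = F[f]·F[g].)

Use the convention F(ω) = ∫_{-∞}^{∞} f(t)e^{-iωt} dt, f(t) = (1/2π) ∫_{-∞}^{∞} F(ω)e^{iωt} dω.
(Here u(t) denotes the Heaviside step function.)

F[f₁*f₂](ω) = \frac{19 \left(i \omega + 1\right)}{\left(\left(i \omega + 1\right)^{2} + 361\right)^{2}}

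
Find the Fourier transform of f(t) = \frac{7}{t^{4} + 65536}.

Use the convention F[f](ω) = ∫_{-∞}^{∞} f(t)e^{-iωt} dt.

F(ω) = \frac{7 \pi e^{- 8 \sqrt{2} \left|{\omega}\right|} \sin{\left(8 \sqrt{2} \left|{\omega}\right| + \frac{\pi}{4} \right)}}{4096}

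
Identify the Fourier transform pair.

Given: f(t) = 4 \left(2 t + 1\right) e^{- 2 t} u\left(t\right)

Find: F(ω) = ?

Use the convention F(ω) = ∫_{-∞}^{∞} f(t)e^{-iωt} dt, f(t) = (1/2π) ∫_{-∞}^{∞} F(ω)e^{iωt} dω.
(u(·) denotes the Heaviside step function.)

F(ω) = \frac{4 \left(- i \omega - 4\right)}{\omega^{2} - 4 i \omega - 4}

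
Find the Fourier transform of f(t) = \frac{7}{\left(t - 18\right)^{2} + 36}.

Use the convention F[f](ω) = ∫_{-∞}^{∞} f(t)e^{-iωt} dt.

F(ω) = \frac{7 \pi e^{- 18 i \omega - 6 \left|{\omega}\right|}}{6}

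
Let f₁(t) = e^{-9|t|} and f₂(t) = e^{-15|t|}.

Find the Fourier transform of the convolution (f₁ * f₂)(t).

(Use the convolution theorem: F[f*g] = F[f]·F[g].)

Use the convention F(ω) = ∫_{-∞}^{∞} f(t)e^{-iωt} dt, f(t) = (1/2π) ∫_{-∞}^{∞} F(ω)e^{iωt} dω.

F[f₁*f₂](ω) = \frac{540}{\left(\omega^{2} + 81\right) \left(\omega^{2} + 225\right)}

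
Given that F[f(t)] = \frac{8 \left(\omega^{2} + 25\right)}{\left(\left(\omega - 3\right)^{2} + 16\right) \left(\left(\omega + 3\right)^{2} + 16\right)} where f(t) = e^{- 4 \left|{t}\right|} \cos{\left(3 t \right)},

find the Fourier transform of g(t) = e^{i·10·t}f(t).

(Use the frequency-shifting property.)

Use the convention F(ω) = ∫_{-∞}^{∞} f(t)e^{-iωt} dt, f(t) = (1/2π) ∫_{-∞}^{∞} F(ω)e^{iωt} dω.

F[g](ω) = \frac{8 \left(\left(\omega - 10\right)^{2} + 25\right)}{\left(\left(\omega - 13\right)^{2} + 16\right) \left(\left(\omega - 7\right)^{2} + 16\right)}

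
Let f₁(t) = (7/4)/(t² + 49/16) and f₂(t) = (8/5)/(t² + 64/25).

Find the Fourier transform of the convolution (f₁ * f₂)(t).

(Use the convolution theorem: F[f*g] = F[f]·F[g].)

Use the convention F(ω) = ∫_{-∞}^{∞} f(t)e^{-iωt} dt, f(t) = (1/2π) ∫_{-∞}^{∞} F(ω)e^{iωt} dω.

F[f₁*f₂](ω) = \pi^{2} e^{- \frac{67 \left|{\omega}\right|}{20}}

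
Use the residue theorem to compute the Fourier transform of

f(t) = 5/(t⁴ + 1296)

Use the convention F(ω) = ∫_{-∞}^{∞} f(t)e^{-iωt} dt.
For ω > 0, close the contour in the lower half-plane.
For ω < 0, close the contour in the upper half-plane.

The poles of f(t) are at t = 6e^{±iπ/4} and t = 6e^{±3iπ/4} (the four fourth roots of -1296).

Let g(z) = f(z)e^{-iωz}; for large |z| the factor e^{-iωz} decays in the lower half-plane when ω > 0 and in the upper half-plane when ω < 0.

Case ω > 0 (lower half-plane, clockwise contour ⇒ F(ω) = -2πi·ΣRes):
  Res_{z = - 3 \sqrt{2} - 3 \sqrt{2} i} g(z) = \frac{5 \sqrt{2} i \left(1 - i\right) e^{3 \sqrt{2} \omega \left(-1 + i\right)}}{1728}
  Res_{z = 3 \sqrt{2} - 3 \sqrt{2} i} g(z) = \frac{5 \sqrt{2} i \left(1 + i\right) e^{- 3 \sqrt{2} \omega \left(1 + i\right)}}{1728}
  F(ω) = -2πi·ΣRes = \frac{5 \sqrt{2} \pi \left(1 - i\right) \left(e^{6 \sqrt{2} i \omega} + i\right) e^{- 3 \sqrt{2} \omega \left(1 + i\right)}}{864} = \frac{5 \pi e^{- 3 \sqrt{2} \omega} \sin{\left(3 \sqrt{2} \omega + \frac{\pi}{4} \right)}}{216}

Case ω < 0 (upper half-plane, counterclockwise contour ⇒ F(ω) = +2πi·ΣRes):
  Res_{z = 3 \sqrt{2} + 3 \sqrt{2} i} g(z) = \frac{5 \sqrt{2} i \left(-1 + i\right) e^{3 \sqrt{2} \omega \left(1 - i\right)}}{1728}
  Res_{z = - 3 \sqrt{2} + 3 \sqrt{2} i} g(z) = \frac{5 \sqrt{2} \left(1 - i\right) e^{3 \sqrt{2} \omega \left(1 + i\right)}}{1728}
  F(ω) = 2πi·ΣRes = - \frac{5 \sqrt{2} i \pi \left(i \left(1 - i\right) e^{3 \sqrt{2} \omega \left(1 - i\right)} - \left(1 - i\right) e^{3 \sqrt{2} \omega \left(1 + i\right)}\right)}{864} = \frac{5 \pi e^{3 \sqrt{2} \omega} \cos{\left(3 \sqrt{2} \omega + \frac{\pi}{4} \right)}}{216}

Both cases combine into a single formula in |ω|:

F(ω) = \frac{5 \pi e^{- 3 \sqrt{2} \left|{\omega}\right|} \sin{\left(3 \sqrt{2} \left|{\omega}\right| + \frac{\pi}{4} \right)}}{216}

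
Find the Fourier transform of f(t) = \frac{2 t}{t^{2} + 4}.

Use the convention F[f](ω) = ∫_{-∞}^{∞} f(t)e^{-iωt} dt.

F(ω) = - 2 i \pi e^{- 2 \left|{\omega}\right|} \operatorname{sign}{\left(\omega \right)}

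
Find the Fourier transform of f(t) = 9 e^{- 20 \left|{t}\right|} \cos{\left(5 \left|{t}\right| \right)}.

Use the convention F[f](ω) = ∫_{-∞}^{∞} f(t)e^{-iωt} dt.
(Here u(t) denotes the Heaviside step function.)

F(ω) = \frac{360 \left(\omega^{2} + 425\right)}{\omega^{4} + 750 \omega^{2} + 180625}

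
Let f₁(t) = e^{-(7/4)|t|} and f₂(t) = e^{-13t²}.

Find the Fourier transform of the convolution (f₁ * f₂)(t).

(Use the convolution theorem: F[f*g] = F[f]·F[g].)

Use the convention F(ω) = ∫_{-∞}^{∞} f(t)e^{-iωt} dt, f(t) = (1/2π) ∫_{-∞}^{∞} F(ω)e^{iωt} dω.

F[f₁*f₂](ω) = \frac{56 \sqrt{13} \sqrt{\pi} e^{- \frac{\omega^{2}}{52}}}{13 \left(16 \omega^{2} + 49\right)}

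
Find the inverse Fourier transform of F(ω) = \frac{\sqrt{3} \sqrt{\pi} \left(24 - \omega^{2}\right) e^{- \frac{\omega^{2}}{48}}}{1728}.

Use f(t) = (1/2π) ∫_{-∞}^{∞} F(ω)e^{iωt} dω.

f(t) = 2 t^{2} e^{- 12 t^{2}}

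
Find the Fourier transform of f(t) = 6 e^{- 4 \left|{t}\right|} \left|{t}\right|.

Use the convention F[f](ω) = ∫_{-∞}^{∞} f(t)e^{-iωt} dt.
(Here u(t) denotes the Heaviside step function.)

F(ω) = \frac{12 \left(16 - \omega^{2}\right)}{\left(\omega^{2} + 16\right)^{2}}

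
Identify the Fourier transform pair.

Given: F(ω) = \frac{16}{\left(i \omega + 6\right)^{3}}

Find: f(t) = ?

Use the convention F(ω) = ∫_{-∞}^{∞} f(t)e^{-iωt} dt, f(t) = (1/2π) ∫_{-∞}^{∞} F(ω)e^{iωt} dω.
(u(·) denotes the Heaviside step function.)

f(t) = 8 t^{2} e^{- 6 t} u\left(t\right)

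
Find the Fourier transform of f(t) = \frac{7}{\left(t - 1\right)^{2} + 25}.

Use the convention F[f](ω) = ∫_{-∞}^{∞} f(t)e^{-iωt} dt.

F(ω) = \frac{7 \pi e^{- i \omega - 5 \left|{\omega}\right|}}{5}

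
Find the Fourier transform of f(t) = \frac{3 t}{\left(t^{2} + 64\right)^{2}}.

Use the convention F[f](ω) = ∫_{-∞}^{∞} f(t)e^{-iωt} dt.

F(ω) = - \frac{3 i \pi \omega e^{- 8 \left|{\omega}\right|}}{16}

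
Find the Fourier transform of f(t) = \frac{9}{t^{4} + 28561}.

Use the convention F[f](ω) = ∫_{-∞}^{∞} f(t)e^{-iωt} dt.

F(ω) = \frac{9 \pi e^{- \frac{13 \sqrt{2} \left|{\omega}\right|}{2}} \sin{\left(\frac{13 \sqrt{2} \left|{\omega}\right|}{2} + \frac{\pi}{4} \right)}}{2197}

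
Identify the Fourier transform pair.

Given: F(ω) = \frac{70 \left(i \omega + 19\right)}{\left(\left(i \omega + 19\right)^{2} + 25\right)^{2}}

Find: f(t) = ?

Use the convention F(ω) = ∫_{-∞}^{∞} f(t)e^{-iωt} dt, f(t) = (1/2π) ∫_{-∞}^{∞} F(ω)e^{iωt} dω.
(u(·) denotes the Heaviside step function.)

f(t) = 7 t e^{- 19 t} \sin{\left(5 t \right)} u\left(t\right)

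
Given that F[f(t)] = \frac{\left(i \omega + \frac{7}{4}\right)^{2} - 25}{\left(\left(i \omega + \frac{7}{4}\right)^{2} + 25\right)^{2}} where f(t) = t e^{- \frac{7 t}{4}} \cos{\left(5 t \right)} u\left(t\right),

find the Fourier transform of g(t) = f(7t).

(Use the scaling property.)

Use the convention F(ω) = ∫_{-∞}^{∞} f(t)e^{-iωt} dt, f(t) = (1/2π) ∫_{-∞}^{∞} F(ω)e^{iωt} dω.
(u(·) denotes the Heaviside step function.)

F[g](ω) = \frac{112 \left(\left(4 i \omega + 49\right)^{2} - 19600\right)}{\left(\left(4 i \omega + 49\right)^{2} + 19600\right)^{2}}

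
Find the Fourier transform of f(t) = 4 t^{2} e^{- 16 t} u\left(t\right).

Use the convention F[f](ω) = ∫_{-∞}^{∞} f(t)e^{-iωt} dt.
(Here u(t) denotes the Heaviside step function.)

F(ω) = \frac{8}{\left(i \omega + 16\right)^{3}}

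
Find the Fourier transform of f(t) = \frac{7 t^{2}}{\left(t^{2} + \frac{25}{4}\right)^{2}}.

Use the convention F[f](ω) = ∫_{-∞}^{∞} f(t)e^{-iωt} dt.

F(ω) = \frac{7 \pi \left(2 - 5 \left|{\omega}\right|\right) e^{- \frac{5 \left|{\omega}\right|}{2}}}{10}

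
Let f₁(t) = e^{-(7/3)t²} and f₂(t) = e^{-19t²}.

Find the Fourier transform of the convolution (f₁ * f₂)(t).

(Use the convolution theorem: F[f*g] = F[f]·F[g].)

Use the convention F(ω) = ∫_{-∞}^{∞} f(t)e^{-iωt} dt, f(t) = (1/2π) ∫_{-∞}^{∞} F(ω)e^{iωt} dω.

F[f₁*f₂](ω) = \frac{\sqrt{399} \pi e^{- \frac{16 \omega^{2}}{133}}}{133}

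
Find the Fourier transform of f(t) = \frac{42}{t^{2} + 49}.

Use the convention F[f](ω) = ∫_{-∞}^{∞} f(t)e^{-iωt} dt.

F(ω) = 6 \pi e^{- 7 \left|{\omega}\right|}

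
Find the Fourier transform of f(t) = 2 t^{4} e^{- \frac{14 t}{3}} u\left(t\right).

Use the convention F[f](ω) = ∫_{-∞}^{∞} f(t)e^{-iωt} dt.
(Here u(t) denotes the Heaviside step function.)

F(ω) = \frac{11664}{\left(3 i \omega + 14\right)^{5}}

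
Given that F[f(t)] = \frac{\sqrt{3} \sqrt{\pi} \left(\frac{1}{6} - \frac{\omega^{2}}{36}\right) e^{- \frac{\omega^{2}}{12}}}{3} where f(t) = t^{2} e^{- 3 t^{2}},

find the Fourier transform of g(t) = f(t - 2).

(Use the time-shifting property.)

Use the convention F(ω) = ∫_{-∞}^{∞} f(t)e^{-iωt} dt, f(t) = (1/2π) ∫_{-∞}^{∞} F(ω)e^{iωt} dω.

F[g](ω) = \frac{\sqrt{3} \sqrt{\pi} \left(6 - \omega^{2}\right) e^{- \frac{\omega \left(\omega + 24 i\right)}{12}}}{108}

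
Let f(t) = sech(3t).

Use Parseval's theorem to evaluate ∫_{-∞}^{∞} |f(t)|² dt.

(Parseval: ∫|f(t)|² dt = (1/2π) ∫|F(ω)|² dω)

∫|f(t)|² dt = \frac{2}{3}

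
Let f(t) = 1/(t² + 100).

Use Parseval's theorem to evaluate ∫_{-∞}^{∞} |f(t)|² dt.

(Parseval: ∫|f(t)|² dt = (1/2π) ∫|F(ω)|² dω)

∫|f(t)|² dt = \frac{\pi}{2000}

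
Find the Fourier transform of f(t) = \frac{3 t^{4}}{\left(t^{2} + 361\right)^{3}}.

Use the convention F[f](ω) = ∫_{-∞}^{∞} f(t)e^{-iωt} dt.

F(ω) = \frac{3 \pi \left(361 \omega^{2} - 95 \left|{\omega}\right| + 3\right) e^{- 19 \left|{\omega}\right|}}{152}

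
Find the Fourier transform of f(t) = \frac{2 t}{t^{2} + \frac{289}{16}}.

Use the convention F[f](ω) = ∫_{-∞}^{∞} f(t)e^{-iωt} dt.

F(ω) = - 2 i \pi e^{- \frac{17 \left|{\omega}\right|}{4}} \operatorname{sign}{\left(\omega \right)}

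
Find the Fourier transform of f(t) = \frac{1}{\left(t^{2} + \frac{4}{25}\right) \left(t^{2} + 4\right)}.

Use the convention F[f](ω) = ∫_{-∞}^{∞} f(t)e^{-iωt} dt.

F(ω) = - \frac{25 \pi e^{- 2 \left|{\omega}\right|}}{192} + \frac{125 \pi e^{- \frac{2 \left|{\omega}\right|}{5}}}{192}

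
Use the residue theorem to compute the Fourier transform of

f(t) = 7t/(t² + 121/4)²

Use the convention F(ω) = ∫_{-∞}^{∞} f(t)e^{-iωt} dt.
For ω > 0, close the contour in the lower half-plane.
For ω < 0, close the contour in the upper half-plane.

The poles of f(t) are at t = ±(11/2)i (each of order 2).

Let g(z) = f(z)e^{-iωz}; for large |z| the factor e^{-iωz} decays in the lower half-plane when ω > 0 and in the upper half-plane when ω < 0.

Case ω > 0 (lower half-plane, clockwise contour ⇒ F(ω) = -2πi·ΣRes):
  Res_{z = - \frac{11 i}{2}} g(z) = \frac{7 \omega e^{- \frac{11 \omega}{2}}}{22} (pole of order 2)
  F(ω) = -2πi·ΣRes = - \frac{7 i \pi \omega e^{- \frac{11 \omega}{2}}}{11}

Case ω < 0 (upper half-plane, counterclockwise contour ⇒ F(ω) = +2πi·ΣRes):
  Res_{z = \frac{11 i}{2}} g(z) = - \frac{7 \omega e^{\frac{11 \omega}{2}}}{22} (pole of order 2)
  F(ω) = 2πi·ΣRes = - \frac{7 i \pi \omega e^{\frac{11 \omega}{2}}}{11}

Both cases combine into a single formula in |ω|:

F(ω) = - \frac{7 i \pi \omega e^{- \frac{11 \left|{\omega}\right|}{2}}}{11}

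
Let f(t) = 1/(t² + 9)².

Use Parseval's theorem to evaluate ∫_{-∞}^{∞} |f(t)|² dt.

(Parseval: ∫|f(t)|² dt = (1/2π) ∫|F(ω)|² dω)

∫|f(t)|² dt = \frac{5 \pi}{34992}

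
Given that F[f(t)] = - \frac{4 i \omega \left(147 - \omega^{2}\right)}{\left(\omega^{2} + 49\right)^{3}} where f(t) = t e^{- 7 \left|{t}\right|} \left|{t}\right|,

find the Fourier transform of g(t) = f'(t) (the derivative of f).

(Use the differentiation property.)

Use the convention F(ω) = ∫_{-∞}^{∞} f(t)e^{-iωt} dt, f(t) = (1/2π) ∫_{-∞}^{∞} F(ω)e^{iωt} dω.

F[g](ω) = \frac{4 \omega^{2} \left(147 - \omega^{2}\right)}{\left(\omega^{2} + 49\right)^{3}}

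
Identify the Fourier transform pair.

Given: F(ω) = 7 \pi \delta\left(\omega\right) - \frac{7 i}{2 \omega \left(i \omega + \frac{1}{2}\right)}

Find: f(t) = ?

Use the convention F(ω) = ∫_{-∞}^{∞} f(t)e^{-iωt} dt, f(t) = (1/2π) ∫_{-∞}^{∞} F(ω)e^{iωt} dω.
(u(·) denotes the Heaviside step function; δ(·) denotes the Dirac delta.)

f(t) = 7 \left(1 - e^{- \frac{t}{2}}\right) u\left(t\right)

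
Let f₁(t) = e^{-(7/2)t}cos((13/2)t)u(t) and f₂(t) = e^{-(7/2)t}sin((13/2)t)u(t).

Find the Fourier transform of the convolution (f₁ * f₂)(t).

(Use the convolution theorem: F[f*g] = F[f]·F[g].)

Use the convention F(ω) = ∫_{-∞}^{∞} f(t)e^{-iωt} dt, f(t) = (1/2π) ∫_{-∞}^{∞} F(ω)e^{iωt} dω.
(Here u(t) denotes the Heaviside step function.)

F[f₁*f₂](ω) = \frac{52 \left(2 i \omega + 7\right)}{\left(\left(2 i \omega + 7\right)^{2} + 169\right)^{2}}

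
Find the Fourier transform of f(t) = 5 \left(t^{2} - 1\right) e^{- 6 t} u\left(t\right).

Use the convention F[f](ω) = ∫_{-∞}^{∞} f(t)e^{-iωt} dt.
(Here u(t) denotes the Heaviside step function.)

F(ω) = \frac{5 \left(2 i \omega - \left(i \omega + 6\right)^{3} + 12\right)}{\left(i \omega + 6\right)^{4}}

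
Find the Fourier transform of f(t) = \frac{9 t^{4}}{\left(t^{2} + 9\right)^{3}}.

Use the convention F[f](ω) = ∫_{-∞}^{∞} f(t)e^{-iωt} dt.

F(ω) = \frac{9 \pi \left(3 \omega^{2} - 5 \left|{\omega}\right| + 1\right) e^{- 3 \left|{\omega}\right|}}{8}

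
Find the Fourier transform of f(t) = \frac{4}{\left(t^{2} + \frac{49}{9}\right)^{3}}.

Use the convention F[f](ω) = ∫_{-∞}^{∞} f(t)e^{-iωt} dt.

F(ω) = \frac{27 \pi \left(49 \omega^{2} + 63 \left|{\omega}\right| + 27\right) e^{- \frac{7 \left|{\omega}\right|}{3}}}{33614}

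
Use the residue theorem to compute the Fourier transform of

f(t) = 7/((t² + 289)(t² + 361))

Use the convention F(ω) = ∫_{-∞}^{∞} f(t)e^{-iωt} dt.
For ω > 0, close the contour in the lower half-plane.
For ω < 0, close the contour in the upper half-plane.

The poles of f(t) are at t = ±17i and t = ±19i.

Let g(z) = f(z)e^{-iωz}; for large |z| the factor e^{-iωz} decays in the lower half-plane when ω > 0 and in the upper half-plane when ω < 0.

Case ω > 0 (lower half-plane, clockwise contour ⇒ F(ω) = -2πi·ΣRes):
  Res_{z = - 17 i} g(z) = \frac{7 i e^{- 17 \omega}}{2448}
  Res_{z = - 19 i} g(z) = - \frac{7 i e^{- 19 \omega}}{2736}
  F(ω) = -2πi·ΣRes = \frac{7 \pi \left(19 e^{2 \omega} - 17\right) e^{- 19 \omega}}{23256}

Case ω < 0 (upper half-plane, counterclockwise contour ⇒ F(ω) = +2πi·ΣRes):
  Res_{z = 17 i} g(z) = - \frac{7 i e^{17 \omega}}{2448}
  Res_{z = 19 i} g(z) = \frac{7 i e^{19 \omega}}{2736}
  F(ω) = 2πi·ΣRes = \frac{7 \pi \left(19 - 17 e^{2 \omega}\right) e^{17 \omega}}{23256}

Both cases combine into a single formula in |ω|:

F(ω) = \frac{7 \pi \left(19 e^{2 \left|{\omega}\right|} - 17\right) e^{- 19 \left|{\omega}\right|}}{23256}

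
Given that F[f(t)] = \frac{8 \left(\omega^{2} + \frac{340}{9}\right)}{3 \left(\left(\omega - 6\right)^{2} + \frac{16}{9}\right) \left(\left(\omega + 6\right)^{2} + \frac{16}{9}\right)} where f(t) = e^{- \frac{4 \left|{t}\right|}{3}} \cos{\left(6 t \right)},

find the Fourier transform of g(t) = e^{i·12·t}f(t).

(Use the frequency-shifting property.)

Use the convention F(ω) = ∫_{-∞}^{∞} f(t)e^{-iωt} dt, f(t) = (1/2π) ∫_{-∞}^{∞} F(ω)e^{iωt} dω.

F[g](ω) = \frac{24 \left(9 \left(\omega - 12\right)^{2} + 340\right)}{\left(9 \left(\omega - 18\right)^{2} + 16\right) \left(9 \left(\omega - 6\right)^{2} + 16\right)}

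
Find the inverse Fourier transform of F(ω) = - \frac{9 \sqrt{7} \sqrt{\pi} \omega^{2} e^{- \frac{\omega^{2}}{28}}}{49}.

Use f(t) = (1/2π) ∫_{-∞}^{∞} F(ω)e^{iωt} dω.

f(t) = 9 \left(28 t^{2} - 2\right) e^{- 7 t^{2}}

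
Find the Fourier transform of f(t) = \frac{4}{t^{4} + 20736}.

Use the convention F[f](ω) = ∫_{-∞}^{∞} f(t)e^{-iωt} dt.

F(ω) = \frac{\pi e^{- 6 \sqrt{2} \left|{\omega}\right|} \sin{\left(6 \sqrt{2} \left|{\omega}\right| + \frac{\pi}{4} \right)}}{432}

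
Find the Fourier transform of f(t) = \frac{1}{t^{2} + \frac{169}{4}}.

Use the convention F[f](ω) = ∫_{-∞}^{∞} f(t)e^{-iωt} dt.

F(ω) = \frac{2 \pi e^{- \frac{13 \left|{\omega}\right|}{2}}}{13}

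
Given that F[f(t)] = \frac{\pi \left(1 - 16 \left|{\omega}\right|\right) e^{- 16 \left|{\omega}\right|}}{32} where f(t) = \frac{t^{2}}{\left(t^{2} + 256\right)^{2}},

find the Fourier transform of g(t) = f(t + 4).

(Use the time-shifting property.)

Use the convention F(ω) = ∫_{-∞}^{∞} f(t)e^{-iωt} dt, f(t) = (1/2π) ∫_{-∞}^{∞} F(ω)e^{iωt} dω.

F[g](ω) = - \frac{\pi \left(16 \left|{\omega}\right| - 1\right) e^{4 i \omega - 16 \left|{\omega}\right|}}{32}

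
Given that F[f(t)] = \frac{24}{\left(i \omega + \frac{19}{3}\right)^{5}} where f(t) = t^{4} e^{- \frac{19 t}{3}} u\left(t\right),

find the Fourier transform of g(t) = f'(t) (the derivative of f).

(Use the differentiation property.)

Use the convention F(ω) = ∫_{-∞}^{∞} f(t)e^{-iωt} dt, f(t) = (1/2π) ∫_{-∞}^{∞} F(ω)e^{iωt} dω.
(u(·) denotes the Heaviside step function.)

F[g](ω) = \frac{5832 i \omega}{\left(3 i \omega + 19\right)^{5}}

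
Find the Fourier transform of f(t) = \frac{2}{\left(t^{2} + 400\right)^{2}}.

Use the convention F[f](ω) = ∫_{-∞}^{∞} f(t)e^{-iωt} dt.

F(ω) = \frac{\pi \left(20 \left|{\omega}\right| + 1\right) e^{- 20 \left|{\omega}\right|}}{8000}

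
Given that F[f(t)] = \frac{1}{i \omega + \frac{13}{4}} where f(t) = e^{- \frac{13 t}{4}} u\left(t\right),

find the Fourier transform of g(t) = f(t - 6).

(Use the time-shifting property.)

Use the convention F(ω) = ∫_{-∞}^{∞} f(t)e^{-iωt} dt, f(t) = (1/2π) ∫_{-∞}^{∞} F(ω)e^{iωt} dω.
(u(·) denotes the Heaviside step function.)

F[g](ω) = \frac{4 e^{- 6 i \omega}}{4 i \omega + 13}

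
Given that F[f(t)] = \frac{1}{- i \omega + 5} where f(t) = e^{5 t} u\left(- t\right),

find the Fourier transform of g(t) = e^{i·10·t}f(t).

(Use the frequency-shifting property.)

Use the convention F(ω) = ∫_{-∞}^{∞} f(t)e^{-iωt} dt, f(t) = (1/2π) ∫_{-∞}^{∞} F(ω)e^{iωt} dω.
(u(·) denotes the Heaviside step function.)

F[g](ω) = \frac{i}{\omega - 10 + 5 i}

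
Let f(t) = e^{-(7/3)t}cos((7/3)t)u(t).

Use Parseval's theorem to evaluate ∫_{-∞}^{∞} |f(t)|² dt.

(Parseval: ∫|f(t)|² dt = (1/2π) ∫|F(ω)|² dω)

∫|f(t)|² dt = \frac{9}{56}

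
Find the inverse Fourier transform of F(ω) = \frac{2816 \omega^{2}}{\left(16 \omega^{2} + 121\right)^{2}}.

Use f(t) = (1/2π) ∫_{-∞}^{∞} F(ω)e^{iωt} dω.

f(t) = \left(1 - \frac{11 \left|{t}\right|}{4}\right) e^{- \frac{11 \left|{t}\right|}{4}}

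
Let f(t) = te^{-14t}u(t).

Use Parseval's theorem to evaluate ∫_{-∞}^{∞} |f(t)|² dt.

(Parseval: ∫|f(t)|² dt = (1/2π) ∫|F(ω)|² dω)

∫|f(t)|² dt = \frac{1}{10976}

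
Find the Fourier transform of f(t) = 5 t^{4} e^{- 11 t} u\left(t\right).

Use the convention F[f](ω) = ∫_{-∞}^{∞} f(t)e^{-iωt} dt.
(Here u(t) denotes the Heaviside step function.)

F(ω) = \frac{120}{\left(i \omega + 11\right)^{5}}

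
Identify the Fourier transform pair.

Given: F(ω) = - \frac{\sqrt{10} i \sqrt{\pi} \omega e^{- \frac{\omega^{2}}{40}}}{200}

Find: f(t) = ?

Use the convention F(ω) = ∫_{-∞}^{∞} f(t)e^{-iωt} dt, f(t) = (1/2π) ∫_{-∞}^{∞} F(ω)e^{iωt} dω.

f(t) = t e^{- 10 t^{2}}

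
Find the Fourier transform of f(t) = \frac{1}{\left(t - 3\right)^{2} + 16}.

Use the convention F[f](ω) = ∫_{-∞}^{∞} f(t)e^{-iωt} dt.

F(ω) = \frac{\pi e^{- 3 i \omega - 4 \left|{\omega}\right|}}{4}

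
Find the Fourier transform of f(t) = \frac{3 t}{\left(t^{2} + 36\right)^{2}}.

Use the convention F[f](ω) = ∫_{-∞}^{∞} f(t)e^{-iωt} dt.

F(ω) = - \frac{i \pi \omega e^{- 6 \left|{\omega}\right|}}{4}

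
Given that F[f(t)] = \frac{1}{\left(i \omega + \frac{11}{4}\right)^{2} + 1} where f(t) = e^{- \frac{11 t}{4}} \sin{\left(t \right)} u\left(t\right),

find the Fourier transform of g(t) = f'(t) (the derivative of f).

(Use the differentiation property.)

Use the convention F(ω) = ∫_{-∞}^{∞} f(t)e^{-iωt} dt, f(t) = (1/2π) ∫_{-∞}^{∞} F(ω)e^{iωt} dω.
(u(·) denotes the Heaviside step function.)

F[g](ω) = \frac{16 i \omega}{\left(4 i \omega + 11\right)^{2} + 16}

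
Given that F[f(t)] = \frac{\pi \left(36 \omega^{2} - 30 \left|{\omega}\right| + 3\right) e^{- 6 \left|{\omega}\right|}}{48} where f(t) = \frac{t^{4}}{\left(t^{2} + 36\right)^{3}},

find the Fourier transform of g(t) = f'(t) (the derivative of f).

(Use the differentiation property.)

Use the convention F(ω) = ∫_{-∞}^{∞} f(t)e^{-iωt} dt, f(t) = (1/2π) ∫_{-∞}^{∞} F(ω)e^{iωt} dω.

F[g](ω) = \frac{i \pi \omega \left(12 \omega^{2} - 10 \left|{\omega}\right| + 1\right) e^{- 6 \left|{\omega}\right|}}{16}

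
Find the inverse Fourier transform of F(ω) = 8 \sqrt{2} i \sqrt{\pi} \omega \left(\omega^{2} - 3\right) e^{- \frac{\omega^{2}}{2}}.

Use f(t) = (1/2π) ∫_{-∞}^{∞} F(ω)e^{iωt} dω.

f(t) = 8 t^{3} e^{- \frac{t^{2}}{2}}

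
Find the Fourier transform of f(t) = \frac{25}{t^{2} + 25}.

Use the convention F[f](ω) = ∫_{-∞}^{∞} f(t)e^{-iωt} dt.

F(ω) = 5 \pi e^{- 5 \left|{\omega}\right|}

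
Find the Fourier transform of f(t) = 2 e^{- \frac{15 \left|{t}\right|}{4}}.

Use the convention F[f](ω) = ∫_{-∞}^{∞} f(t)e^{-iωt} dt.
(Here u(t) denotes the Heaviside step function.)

F(ω) = \frac{240}{16 \omega^{2} + 225}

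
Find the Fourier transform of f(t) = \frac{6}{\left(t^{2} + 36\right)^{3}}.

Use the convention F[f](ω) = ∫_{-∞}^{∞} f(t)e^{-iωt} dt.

F(ω) = \frac{\pi \left(12 \omega^{2} + 6 \left|{\omega}\right| + 1\right) e^{- 6 \left|{\omega}\right|}}{3456}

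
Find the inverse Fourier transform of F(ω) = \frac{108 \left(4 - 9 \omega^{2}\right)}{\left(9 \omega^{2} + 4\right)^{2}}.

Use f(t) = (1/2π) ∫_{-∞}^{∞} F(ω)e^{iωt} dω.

f(t) = 6 e^{- \frac{2 \left|{t}\right|}{3}} \left|{t}\right|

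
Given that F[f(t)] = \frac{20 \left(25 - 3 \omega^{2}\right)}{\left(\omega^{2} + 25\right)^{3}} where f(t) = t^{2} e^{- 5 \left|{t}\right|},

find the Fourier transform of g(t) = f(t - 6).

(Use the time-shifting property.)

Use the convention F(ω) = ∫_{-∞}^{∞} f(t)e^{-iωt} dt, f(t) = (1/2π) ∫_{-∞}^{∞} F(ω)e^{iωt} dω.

F[g](ω) = \frac{20 \left(25 - 3 \omega^{2}\right) e^{- 6 i \omega}}{\left(\omega^{2} + 25\right)^{3}}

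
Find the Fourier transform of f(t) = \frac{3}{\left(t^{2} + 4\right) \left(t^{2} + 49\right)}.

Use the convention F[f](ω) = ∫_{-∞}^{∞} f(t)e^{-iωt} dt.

F(ω) = \frac{\pi \left(7 e^{5 \left|{\omega}\right|} - 2\right) e^{- 7 \left|{\omega}\right|}}{210}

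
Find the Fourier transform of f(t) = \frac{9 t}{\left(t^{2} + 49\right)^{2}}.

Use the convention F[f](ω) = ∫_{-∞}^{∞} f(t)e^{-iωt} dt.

F(ω) = - \frac{9 i \pi \omega e^{- 7 \left|{\omega}\right|}}{14}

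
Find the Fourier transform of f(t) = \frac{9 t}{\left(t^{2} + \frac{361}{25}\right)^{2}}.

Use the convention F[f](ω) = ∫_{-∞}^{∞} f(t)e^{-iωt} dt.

F(ω) = - \frac{45 i \pi \omega e^{- \frac{19 \left|{\omega}\right|}{5}}}{38}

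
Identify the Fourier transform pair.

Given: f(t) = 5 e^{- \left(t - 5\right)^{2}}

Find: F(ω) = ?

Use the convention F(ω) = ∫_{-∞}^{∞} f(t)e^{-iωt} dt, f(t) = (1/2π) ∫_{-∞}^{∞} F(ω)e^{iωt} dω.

F(ω) = 5 \sqrt{\pi} e^{- \frac{\omega \left(\omega + 20 i\right)}{4}}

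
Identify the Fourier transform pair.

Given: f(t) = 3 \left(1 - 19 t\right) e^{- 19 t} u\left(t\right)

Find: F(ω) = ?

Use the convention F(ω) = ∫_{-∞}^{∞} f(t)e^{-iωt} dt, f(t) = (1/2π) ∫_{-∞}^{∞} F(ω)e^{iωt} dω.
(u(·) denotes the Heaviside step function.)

F(ω) = \frac{3 i \omega}{- \omega^{2} + 38 i \omega + 361}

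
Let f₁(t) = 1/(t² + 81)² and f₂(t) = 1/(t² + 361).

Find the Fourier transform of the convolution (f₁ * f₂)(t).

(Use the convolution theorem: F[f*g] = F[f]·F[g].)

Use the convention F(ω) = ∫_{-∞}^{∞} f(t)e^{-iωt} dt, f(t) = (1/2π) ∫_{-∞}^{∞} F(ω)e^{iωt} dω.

F[f₁*f₂](ω) = \frac{\pi^{2} \left(9 \left|{\omega}\right| + 1\right) e^{- 28 \left|{\omega}\right|}}{27702}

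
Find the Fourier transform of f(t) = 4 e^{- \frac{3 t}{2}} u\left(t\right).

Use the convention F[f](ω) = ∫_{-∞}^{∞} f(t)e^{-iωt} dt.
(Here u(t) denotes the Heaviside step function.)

F(ω) = \frac{8}{2 i \omega + 3}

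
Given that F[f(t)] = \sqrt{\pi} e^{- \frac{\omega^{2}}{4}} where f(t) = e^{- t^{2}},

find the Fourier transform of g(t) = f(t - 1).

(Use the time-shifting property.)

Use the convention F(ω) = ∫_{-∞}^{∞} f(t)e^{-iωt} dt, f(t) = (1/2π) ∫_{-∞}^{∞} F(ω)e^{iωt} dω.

F[g](ω) = \sqrt{\pi} e^{- \omega \left(\frac{\omega}{4} + i\right)}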